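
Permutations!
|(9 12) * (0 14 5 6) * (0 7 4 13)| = |(0 14 5 6 7 4 13)(9 12)| = 14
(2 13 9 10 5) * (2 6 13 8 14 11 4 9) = (2 8 14 11 4 9 10 5 6 13) = [0, 1, 8, 3, 9, 6, 13, 7, 14, 10, 5, 4, 12, 2, 11]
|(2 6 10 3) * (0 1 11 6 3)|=10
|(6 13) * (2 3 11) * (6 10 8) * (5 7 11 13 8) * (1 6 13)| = 10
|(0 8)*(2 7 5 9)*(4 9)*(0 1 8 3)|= 10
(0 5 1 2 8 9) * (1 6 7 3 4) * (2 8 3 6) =[5, 8, 3, 4, 1, 2, 7, 6, 9, 0] =(0 5 2 3 4 1 8 9)(6 7)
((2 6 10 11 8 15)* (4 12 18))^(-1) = (2 15 8 11 10 6)(4 18 12) = [0, 1, 15, 3, 18, 5, 2, 7, 11, 9, 6, 10, 4, 13, 14, 8, 16, 17, 12]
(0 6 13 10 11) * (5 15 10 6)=(0 5 15 10 11)(6 13)=[5, 1, 2, 3, 4, 15, 13, 7, 8, 9, 11, 0, 12, 6, 14, 10]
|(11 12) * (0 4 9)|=|(0 4 9)(11 12)|=6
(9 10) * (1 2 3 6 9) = (1 2 3 6 9 10) = [0, 2, 3, 6, 4, 5, 9, 7, 8, 10, 1]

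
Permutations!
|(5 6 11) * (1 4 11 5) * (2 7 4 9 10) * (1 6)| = 9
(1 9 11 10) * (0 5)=(0 5)(1 9 11 10)=[5, 9, 2, 3, 4, 0, 6, 7, 8, 11, 1, 10]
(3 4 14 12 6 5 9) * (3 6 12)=(3 4 14)(5 9 6)=[0, 1, 2, 4, 14, 9, 5, 7, 8, 6, 10, 11, 12, 13, 3]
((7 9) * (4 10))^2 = (10) = [0, 1, 2, 3, 4, 5, 6, 7, 8, 9, 10]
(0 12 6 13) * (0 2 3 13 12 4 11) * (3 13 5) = (0 4 11)(2 13)(3 5)(6 12) = [4, 1, 13, 5, 11, 3, 12, 7, 8, 9, 10, 0, 6, 2]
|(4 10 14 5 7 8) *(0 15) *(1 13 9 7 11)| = |(0 15)(1 13 9 7 8 4 10 14 5 11)| = 10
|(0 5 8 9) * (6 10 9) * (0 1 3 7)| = |(0 5 8 6 10 9 1 3 7)| = 9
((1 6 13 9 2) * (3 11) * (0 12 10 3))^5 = (13) = [0, 1, 2, 3, 4, 5, 6, 7, 8, 9, 10, 11, 12, 13]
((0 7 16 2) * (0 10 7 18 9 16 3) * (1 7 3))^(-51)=(0 10 16 18 3 2 9)(1 7)=[10, 7, 9, 2, 4, 5, 6, 1, 8, 0, 16, 11, 12, 13, 14, 15, 18, 17, 3]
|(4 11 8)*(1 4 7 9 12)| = 7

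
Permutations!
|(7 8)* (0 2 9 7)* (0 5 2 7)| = 6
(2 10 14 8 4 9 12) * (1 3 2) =(1 3 2 10 14 8 4 9 12) =[0, 3, 10, 2, 9, 5, 6, 7, 4, 12, 14, 11, 1, 13, 8]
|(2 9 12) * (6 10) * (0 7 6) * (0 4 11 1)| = 21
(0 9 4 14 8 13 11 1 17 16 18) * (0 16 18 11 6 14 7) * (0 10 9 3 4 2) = (0 3 4 7 10 9 2)(1 17 18 16 11)(6 14 8 13) = [3, 17, 0, 4, 7, 5, 14, 10, 13, 2, 9, 1, 12, 6, 8, 15, 11, 18, 16]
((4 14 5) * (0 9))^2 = (4 5 14) = [0, 1, 2, 3, 5, 14, 6, 7, 8, 9, 10, 11, 12, 13, 4]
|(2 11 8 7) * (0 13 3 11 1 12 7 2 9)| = 10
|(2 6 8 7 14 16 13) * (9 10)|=|(2 6 8 7 14 16 13)(9 10)|=14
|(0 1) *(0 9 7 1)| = |(1 9 7)| = 3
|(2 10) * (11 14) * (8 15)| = 2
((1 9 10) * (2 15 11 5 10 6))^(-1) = [0, 10, 6, 3, 4, 11, 9, 7, 8, 1, 5, 15, 12, 13, 14, 2] = (1 10 5 11 15 2 6 9)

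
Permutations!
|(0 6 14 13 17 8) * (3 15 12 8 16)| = 10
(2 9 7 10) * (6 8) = (2 9 7 10)(6 8) = [0, 1, 9, 3, 4, 5, 8, 10, 6, 7, 2]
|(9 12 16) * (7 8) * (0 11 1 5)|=|(0 11 1 5)(7 8)(9 12 16)|=12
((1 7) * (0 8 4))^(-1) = (0 4 8)(1 7) = [4, 7, 2, 3, 8, 5, 6, 1, 0]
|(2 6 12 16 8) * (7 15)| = |(2 6 12 16 8)(7 15)| = 10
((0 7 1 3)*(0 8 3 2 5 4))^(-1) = (0 4 5 2 1 7)(3 8) = [4, 7, 1, 8, 5, 2, 6, 0, 3]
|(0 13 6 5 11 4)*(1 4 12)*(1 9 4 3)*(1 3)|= |(0 13 6 5 11 12 9 4)|= 8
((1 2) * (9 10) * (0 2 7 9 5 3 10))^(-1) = (0 9 7 1 2)(3 5 10) = [9, 2, 0, 5, 4, 10, 6, 1, 8, 7, 3]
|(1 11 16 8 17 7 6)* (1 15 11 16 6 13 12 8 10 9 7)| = |(1 16 10 9 7 13 12 8 17)(6 15 11)| = 9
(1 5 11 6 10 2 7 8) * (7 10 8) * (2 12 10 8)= (1 5 11 6 2 8)(10 12)= [0, 5, 8, 3, 4, 11, 2, 7, 1, 9, 12, 6, 10]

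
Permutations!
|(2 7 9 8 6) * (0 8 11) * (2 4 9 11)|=|(0 8 6 4 9 2 7 11)|=8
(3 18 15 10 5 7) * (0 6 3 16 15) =(0 6 3 18)(5 7 16 15 10) =[6, 1, 2, 18, 4, 7, 3, 16, 8, 9, 5, 11, 12, 13, 14, 10, 15, 17, 0]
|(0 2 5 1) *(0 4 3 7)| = |(0 2 5 1 4 3 7)| = 7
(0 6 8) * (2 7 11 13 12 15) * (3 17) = [6, 1, 7, 17, 4, 5, 8, 11, 0, 9, 10, 13, 15, 12, 14, 2, 16, 3] = (0 6 8)(2 7 11 13 12 15)(3 17)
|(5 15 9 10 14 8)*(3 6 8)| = 8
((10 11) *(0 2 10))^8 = (11) = [0, 1, 2, 3, 4, 5, 6, 7, 8, 9, 10, 11]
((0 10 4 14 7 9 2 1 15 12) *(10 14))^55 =(0 12 15 1 2 9 7 14)(4 10) =[12, 2, 9, 3, 10, 5, 6, 14, 8, 7, 4, 11, 15, 13, 0, 1]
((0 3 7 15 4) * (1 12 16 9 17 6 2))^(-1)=(0 4 15 7 3)(1 2 6 17 9 16 12)=[4, 2, 6, 0, 15, 5, 17, 3, 8, 16, 10, 11, 1, 13, 14, 7, 12, 9]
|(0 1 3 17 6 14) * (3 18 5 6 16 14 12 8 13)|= |(0 1 18 5 6 12 8 13 3 17 16 14)|= 12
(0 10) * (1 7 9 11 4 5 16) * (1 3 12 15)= (0 10)(1 7 9 11 4 5 16 3 12 15)= [10, 7, 2, 12, 5, 16, 6, 9, 8, 11, 0, 4, 15, 13, 14, 1, 3]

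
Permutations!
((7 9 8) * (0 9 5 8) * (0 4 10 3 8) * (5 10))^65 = (0 9 4 5)(3 8 7 10) = [9, 1, 2, 8, 5, 0, 6, 10, 7, 4, 3]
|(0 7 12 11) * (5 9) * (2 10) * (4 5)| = |(0 7 12 11)(2 10)(4 5 9)| = 12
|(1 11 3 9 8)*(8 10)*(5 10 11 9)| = |(1 9 11 3 5 10 8)| = 7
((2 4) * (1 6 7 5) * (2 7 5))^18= (7)= [0, 1, 2, 3, 4, 5, 6, 7]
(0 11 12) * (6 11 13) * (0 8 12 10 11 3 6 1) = (0 13 1)(3 6)(8 12)(10 11) = [13, 0, 2, 6, 4, 5, 3, 7, 12, 9, 11, 10, 8, 1]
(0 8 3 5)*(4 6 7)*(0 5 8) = (3 8)(4 6 7) = [0, 1, 2, 8, 6, 5, 7, 4, 3]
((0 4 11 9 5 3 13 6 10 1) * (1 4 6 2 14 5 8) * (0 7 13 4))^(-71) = (0 6 10)(1 3 7 4 13 11 2 9 14 8 5) = [6, 3, 9, 7, 13, 1, 10, 4, 5, 14, 0, 2, 12, 11, 8]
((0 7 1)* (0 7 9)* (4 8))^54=(9)=[0, 1, 2, 3, 4, 5, 6, 7, 8, 9]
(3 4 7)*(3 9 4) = (4 7 9) = [0, 1, 2, 3, 7, 5, 6, 9, 8, 4]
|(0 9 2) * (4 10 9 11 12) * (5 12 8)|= |(0 11 8 5 12 4 10 9 2)|= 9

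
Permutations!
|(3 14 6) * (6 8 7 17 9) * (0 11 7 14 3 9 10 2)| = 6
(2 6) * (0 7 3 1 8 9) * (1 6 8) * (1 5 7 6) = (0 6 2 8 9)(1 5 7 3) = [6, 5, 8, 1, 4, 7, 2, 3, 9, 0]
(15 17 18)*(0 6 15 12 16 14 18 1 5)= (0 6 15 17 1 5)(12 16 14 18)= [6, 5, 2, 3, 4, 0, 15, 7, 8, 9, 10, 11, 16, 13, 18, 17, 14, 1, 12]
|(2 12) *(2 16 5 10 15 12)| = |(5 10 15 12 16)| = 5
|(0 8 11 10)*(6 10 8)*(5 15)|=6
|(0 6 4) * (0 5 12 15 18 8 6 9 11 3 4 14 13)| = 13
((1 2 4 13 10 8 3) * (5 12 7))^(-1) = (1 3 8 10 13 4 2)(5 7 12) = [0, 3, 1, 8, 2, 7, 6, 12, 10, 9, 13, 11, 5, 4]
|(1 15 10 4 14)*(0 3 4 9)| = |(0 3 4 14 1 15 10 9)| = 8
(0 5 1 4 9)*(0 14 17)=(0 5 1 4 9 14 17)=[5, 4, 2, 3, 9, 1, 6, 7, 8, 14, 10, 11, 12, 13, 17, 15, 16, 0]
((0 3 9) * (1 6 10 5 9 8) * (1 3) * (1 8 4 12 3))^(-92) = (0 9 5 10 6 1 8)(3 4 12) = [9, 8, 2, 4, 12, 10, 1, 7, 0, 5, 6, 11, 3]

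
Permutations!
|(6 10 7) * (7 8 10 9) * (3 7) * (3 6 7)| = 2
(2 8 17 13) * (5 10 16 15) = [0, 1, 8, 3, 4, 10, 6, 7, 17, 9, 16, 11, 12, 2, 14, 5, 15, 13] = (2 8 17 13)(5 10 16 15)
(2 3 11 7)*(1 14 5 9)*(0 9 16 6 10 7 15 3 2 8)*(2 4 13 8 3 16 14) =(0 9 1 2 4 13 8)(3 11 15 16 6 10 7)(5 14) =[9, 2, 4, 11, 13, 14, 10, 3, 0, 1, 7, 15, 12, 8, 5, 16, 6]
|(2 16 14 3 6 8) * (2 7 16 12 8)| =8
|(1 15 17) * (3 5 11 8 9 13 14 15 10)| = 11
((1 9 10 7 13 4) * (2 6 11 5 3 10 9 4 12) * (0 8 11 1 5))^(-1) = (0 11 8)(1 6 2 12 13 7 10 3 5 4) = [11, 6, 12, 5, 1, 4, 2, 10, 0, 9, 3, 8, 13, 7]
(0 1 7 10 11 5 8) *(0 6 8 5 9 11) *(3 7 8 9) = (0 1 8 6 9 11 3 7 10) = [1, 8, 2, 7, 4, 5, 9, 10, 6, 11, 0, 3]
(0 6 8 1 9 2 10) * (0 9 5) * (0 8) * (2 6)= [2, 5, 10, 3, 4, 8, 0, 7, 1, 6, 9]= (0 2 10 9 6)(1 5 8)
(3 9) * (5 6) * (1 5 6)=(1 5)(3 9)=[0, 5, 2, 9, 4, 1, 6, 7, 8, 3]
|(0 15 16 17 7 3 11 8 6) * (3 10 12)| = 11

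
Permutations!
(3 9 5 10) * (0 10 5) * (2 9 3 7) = (0 10 7 2 9) = [10, 1, 9, 3, 4, 5, 6, 2, 8, 0, 7]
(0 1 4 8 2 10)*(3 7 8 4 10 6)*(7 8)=[1, 10, 6, 8, 4, 5, 3, 7, 2, 9, 0]=(0 1 10)(2 6 3 8)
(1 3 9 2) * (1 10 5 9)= (1 3)(2 10 5 9)= [0, 3, 10, 1, 4, 9, 6, 7, 8, 2, 5]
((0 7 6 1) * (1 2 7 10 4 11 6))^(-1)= (0 1 7 2 6 11 4 10)= [1, 7, 6, 3, 10, 5, 11, 2, 8, 9, 0, 4]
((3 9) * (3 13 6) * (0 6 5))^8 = (0 3 13)(5 6 9) = [3, 1, 2, 13, 4, 6, 9, 7, 8, 5, 10, 11, 12, 0]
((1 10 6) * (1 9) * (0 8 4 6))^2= (0 4 9 10 8 6 1)= [4, 0, 2, 3, 9, 5, 1, 7, 6, 10, 8]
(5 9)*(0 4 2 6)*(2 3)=(0 4 3 2 6)(5 9)=[4, 1, 6, 2, 3, 9, 0, 7, 8, 5]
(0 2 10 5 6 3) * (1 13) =(0 2 10 5 6 3)(1 13) =[2, 13, 10, 0, 4, 6, 3, 7, 8, 9, 5, 11, 12, 1]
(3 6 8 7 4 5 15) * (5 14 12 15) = [0, 1, 2, 6, 14, 5, 8, 4, 7, 9, 10, 11, 15, 13, 12, 3] = (3 6 8 7 4 14 12 15)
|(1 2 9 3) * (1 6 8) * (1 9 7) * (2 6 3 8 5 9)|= 7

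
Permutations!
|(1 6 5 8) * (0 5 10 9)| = |(0 5 8 1 6 10 9)| = 7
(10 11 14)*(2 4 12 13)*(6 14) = (2 4 12 13)(6 14 10 11) = [0, 1, 4, 3, 12, 5, 14, 7, 8, 9, 11, 6, 13, 2, 10]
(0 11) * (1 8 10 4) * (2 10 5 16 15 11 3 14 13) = (0 3 14 13 2 10 4 1 8 5 16 15 11) = [3, 8, 10, 14, 1, 16, 6, 7, 5, 9, 4, 0, 12, 2, 13, 11, 15]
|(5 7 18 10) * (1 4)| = |(1 4)(5 7 18 10)| = 4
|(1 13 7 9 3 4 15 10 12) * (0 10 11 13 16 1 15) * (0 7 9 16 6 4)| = |(0 10 12 15 11 13 9 3)(1 6 4 7 16)| = 40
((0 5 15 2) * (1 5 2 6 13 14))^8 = (1 15 13)(5 6 14) = [0, 15, 2, 3, 4, 6, 14, 7, 8, 9, 10, 11, 12, 1, 5, 13]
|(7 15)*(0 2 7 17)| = 5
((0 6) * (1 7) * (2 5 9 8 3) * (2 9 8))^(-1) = (0 6)(1 7)(2 9 3 8 5) = [6, 7, 9, 8, 4, 2, 0, 1, 5, 3]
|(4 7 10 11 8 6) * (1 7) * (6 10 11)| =|(1 7 11 8 10 6 4)| =7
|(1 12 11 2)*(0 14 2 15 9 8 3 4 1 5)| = 8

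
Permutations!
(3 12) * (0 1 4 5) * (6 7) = [1, 4, 2, 12, 5, 0, 7, 6, 8, 9, 10, 11, 3] = (0 1 4 5)(3 12)(6 7)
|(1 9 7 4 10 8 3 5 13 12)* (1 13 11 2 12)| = |(1 9 7 4 10 8 3 5 11 2 12 13)| = 12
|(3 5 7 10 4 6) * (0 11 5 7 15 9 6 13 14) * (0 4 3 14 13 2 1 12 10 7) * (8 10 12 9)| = |(0 11 5 15 8 10 3)(1 9 6 14 4 2)| = 42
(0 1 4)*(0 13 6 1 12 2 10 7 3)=(0 12 2 10 7 3)(1 4 13 6)=[12, 4, 10, 0, 13, 5, 1, 3, 8, 9, 7, 11, 2, 6]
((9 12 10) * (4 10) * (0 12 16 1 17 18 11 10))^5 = (0 4 12)(1 9 11 17 16 10 18) = [4, 9, 2, 3, 12, 5, 6, 7, 8, 11, 18, 17, 0, 13, 14, 15, 10, 16, 1]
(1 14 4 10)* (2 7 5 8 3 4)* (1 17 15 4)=(1 14 2 7 5 8 3)(4 10 17 15)=[0, 14, 7, 1, 10, 8, 6, 5, 3, 9, 17, 11, 12, 13, 2, 4, 16, 15]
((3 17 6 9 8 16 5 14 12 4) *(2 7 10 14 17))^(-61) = (2 10 12 3 7 14 4)(5 16 8 9 6 17) = [0, 1, 10, 7, 2, 16, 17, 14, 9, 6, 12, 11, 3, 13, 4, 15, 8, 5]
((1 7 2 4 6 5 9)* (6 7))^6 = (1 5)(6 9) = [0, 5, 2, 3, 4, 1, 9, 7, 8, 6]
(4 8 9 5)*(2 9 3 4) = (2 9 5)(3 4 8) = [0, 1, 9, 4, 8, 2, 6, 7, 3, 5]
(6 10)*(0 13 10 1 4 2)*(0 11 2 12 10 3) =(0 13 3)(1 4 12 10 6)(2 11) =[13, 4, 11, 0, 12, 5, 1, 7, 8, 9, 6, 2, 10, 3]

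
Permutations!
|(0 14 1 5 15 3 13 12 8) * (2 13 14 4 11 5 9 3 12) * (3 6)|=70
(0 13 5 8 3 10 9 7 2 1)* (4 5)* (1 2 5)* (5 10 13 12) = (0 12 5 8 3 13 4 1)(7 10 9) = [12, 0, 2, 13, 1, 8, 6, 10, 3, 7, 9, 11, 5, 4]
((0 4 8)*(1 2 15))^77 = (0 8 4)(1 15 2) = [8, 15, 1, 3, 0, 5, 6, 7, 4, 9, 10, 11, 12, 13, 14, 2]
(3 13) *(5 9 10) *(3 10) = (3 13 10 5 9) = [0, 1, 2, 13, 4, 9, 6, 7, 8, 3, 5, 11, 12, 10]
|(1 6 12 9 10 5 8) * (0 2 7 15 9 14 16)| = 13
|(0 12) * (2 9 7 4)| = 4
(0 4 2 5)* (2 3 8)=[4, 1, 5, 8, 3, 0, 6, 7, 2]=(0 4 3 8 2 5)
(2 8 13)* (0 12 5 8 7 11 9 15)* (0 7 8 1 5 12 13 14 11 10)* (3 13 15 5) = (0 15 7 10)(1 3 13 2 8 14 11 9 5) = [15, 3, 8, 13, 4, 1, 6, 10, 14, 5, 0, 9, 12, 2, 11, 7]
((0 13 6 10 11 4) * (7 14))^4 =(14)(0 11 6)(4 10 13) =[11, 1, 2, 3, 10, 5, 0, 7, 8, 9, 13, 6, 12, 4, 14]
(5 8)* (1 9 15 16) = (1 9 15 16)(5 8) = [0, 9, 2, 3, 4, 8, 6, 7, 5, 15, 10, 11, 12, 13, 14, 16, 1]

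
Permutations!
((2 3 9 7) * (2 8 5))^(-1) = (2 5 8 7 9 3) = [0, 1, 5, 2, 4, 8, 6, 9, 7, 3]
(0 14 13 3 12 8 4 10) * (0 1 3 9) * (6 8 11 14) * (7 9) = (0 6 8 4 10 1 3 12 11 14 13 7 9) = [6, 3, 2, 12, 10, 5, 8, 9, 4, 0, 1, 14, 11, 7, 13]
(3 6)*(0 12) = (0 12)(3 6) = [12, 1, 2, 6, 4, 5, 3, 7, 8, 9, 10, 11, 0]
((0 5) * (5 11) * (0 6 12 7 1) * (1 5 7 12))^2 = (12)(0 7 6)(1 11 5) = [7, 11, 2, 3, 4, 1, 0, 6, 8, 9, 10, 5, 12]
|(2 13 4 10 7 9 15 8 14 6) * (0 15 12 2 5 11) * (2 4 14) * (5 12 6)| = |(0 15 8 2 13 14 5 11)(4 10 7 9 6 12)| = 24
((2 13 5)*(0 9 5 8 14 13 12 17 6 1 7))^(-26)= (0 9 5 2 12 17 6 1 7)(8 14 13)= [9, 7, 12, 3, 4, 2, 1, 0, 14, 5, 10, 11, 17, 8, 13, 15, 16, 6]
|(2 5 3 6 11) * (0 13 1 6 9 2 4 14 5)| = |(0 13 1 6 11 4 14 5 3 9 2)| = 11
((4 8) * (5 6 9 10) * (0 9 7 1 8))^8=(0 4 8 1 7 6 5 10 9)=[4, 7, 2, 3, 8, 10, 5, 6, 1, 0, 9]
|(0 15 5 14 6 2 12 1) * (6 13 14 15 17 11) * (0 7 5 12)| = 10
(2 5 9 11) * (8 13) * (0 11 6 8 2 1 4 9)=(0 11 1 4 9 6 8 13 2 5)=[11, 4, 5, 3, 9, 0, 8, 7, 13, 6, 10, 1, 12, 2]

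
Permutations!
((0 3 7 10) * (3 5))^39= (0 10 7 3 5)= [10, 1, 2, 5, 4, 0, 6, 3, 8, 9, 7]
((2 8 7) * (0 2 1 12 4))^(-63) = (12) = [0, 1, 2, 3, 4, 5, 6, 7, 8, 9, 10, 11, 12]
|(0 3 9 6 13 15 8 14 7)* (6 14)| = |(0 3 9 14 7)(6 13 15 8)| = 20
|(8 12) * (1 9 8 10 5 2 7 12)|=15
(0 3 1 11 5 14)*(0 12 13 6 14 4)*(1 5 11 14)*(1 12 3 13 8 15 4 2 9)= (0 13 6 12 8 15 4)(1 14 3 5 2 9)= [13, 14, 9, 5, 0, 2, 12, 7, 15, 1, 10, 11, 8, 6, 3, 4]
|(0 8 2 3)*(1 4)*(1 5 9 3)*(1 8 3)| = 4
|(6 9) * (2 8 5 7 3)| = 10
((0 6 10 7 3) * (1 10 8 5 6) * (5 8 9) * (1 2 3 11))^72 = (11) = [0, 1, 2, 3, 4, 5, 6, 7, 8, 9, 10, 11]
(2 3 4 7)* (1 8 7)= [0, 8, 3, 4, 1, 5, 6, 2, 7]= (1 8 7 2 3 4)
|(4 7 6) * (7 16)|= |(4 16 7 6)|= 4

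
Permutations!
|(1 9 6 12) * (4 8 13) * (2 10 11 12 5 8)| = 11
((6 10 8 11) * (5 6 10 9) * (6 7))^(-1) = (5 9 6 7)(8 10 11) = [0, 1, 2, 3, 4, 9, 7, 5, 10, 6, 11, 8]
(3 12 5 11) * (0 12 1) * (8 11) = (0 12 5 8 11 3 1) = [12, 0, 2, 1, 4, 8, 6, 7, 11, 9, 10, 3, 5]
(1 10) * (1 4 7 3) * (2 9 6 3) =(1 10 4 7 2 9 6 3) =[0, 10, 9, 1, 7, 5, 3, 2, 8, 6, 4]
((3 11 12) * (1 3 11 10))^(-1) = (1 10 3)(11 12) = [0, 10, 2, 1, 4, 5, 6, 7, 8, 9, 3, 12, 11]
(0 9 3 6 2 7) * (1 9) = (0 1 9 3 6 2 7) = [1, 9, 7, 6, 4, 5, 2, 0, 8, 3]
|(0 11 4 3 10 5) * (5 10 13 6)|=|(0 11 4 3 13 6 5)|=7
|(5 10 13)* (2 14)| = |(2 14)(5 10 13)| = 6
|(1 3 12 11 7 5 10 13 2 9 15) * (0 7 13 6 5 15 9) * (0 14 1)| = |(0 7 15)(1 3 12 11 13 2 14)(5 10 6)| = 21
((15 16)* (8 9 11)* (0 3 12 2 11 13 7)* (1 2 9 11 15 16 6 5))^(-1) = [7, 5, 1, 0, 4, 6, 15, 13, 11, 12, 10, 8, 3, 9, 14, 2, 16] = (16)(0 7 13 9 12 3)(1 5 6 15 2)(8 11)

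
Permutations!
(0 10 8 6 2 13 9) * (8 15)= (0 10 15 8 6 2 13 9)= [10, 1, 13, 3, 4, 5, 2, 7, 6, 0, 15, 11, 12, 9, 14, 8]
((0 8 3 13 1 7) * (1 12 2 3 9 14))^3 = [14, 8, 12, 2, 4, 5, 6, 9, 1, 7, 10, 11, 13, 3, 0] = (0 14)(1 8)(2 12 13 3)(7 9)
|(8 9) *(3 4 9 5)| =|(3 4 9 8 5)| =5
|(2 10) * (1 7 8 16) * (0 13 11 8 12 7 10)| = |(0 13 11 8 16 1 10 2)(7 12)| = 8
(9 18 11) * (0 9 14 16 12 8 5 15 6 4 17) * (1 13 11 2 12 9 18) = (0 18 2 12 8 5 15 6 4 17)(1 13 11 14 16 9) = [18, 13, 12, 3, 17, 15, 4, 7, 5, 1, 10, 14, 8, 11, 16, 6, 9, 0, 2]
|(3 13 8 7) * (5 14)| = |(3 13 8 7)(5 14)| = 4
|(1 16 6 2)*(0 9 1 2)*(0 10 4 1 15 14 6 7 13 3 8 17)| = 14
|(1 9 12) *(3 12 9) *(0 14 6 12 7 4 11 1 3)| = |(0 14 6 12 3 7 4 11 1)| = 9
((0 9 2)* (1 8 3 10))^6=(1 3)(8 10)=[0, 3, 2, 1, 4, 5, 6, 7, 10, 9, 8]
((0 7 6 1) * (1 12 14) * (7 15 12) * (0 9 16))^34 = (0 16 9 1 14 12 15) = [16, 14, 2, 3, 4, 5, 6, 7, 8, 1, 10, 11, 15, 13, 12, 0, 9]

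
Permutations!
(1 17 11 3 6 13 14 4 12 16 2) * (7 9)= (1 17 11 3 6 13 14 4 12 16 2)(7 9)= [0, 17, 1, 6, 12, 5, 13, 9, 8, 7, 10, 3, 16, 14, 4, 15, 2, 11]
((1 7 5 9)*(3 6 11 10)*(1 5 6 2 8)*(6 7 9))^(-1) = (1 8 2 3 10 11 6 5 9) = [0, 8, 3, 10, 4, 9, 5, 7, 2, 1, 11, 6]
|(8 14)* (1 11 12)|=|(1 11 12)(8 14)|=6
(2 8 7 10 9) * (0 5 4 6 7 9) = (0 5 4 6 7 10)(2 8 9) = [5, 1, 8, 3, 6, 4, 7, 10, 9, 2, 0]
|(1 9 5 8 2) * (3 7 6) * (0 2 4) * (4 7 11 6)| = |(0 2 1 9 5 8 7 4)(3 11 6)| = 24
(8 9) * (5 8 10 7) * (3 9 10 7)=(3 9 7 5 8 10)=[0, 1, 2, 9, 4, 8, 6, 5, 10, 7, 3]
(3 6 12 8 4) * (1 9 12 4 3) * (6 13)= (1 9 12 8 3 13 6 4)= [0, 9, 2, 13, 1, 5, 4, 7, 3, 12, 10, 11, 8, 6]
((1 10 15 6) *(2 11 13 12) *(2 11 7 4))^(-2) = (1 15)(2 7 4)(6 10)(11 13 12) = [0, 15, 7, 3, 2, 5, 10, 4, 8, 9, 6, 13, 11, 12, 14, 1]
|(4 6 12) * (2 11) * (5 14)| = 6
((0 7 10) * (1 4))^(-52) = [10, 1, 2, 3, 4, 5, 6, 0, 8, 9, 7] = (0 10 7)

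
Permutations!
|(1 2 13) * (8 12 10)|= |(1 2 13)(8 12 10)|= 3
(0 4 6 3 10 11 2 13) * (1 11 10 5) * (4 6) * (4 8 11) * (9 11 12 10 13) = [6, 4, 9, 5, 8, 1, 3, 7, 12, 11, 13, 2, 10, 0] = (0 6 3 5 1 4 8 12 10 13)(2 9 11)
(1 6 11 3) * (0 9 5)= (0 9 5)(1 6 11 3)= [9, 6, 2, 1, 4, 0, 11, 7, 8, 5, 10, 3]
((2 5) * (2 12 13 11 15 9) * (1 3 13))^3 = [0, 11, 1, 15, 4, 3, 6, 7, 8, 12, 10, 2, 13, 9, 14, 5] = (1 11 2)(3 15 5)(9 12 13)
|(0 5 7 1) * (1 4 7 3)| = |(0 5 3 1)(4 7)| = 4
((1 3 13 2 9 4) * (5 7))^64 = (1 9 13)(2 3 4) = [0, 9, 3, 4, 2, 5, 6, 7, 8, 13, 10, 11, 12, 1]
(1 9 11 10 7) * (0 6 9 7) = [6, 7, 2, 3, 4, 5, 9, 1, 8, 11, 0, 10] = (0 6 9 11 10)(1 7)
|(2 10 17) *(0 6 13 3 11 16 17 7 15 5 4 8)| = |(0 6 13 3 11 16 17 2 10 7 15 5 4 8)| = 14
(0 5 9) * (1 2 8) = (0 5 9)(1 2 8) = [5, 2, 8, 3, 4, 9, 6, 7, 1, 0]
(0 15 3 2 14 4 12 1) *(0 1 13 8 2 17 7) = (0 15 3 17 7)(2 14 4 12 13 8) = [15, 1, 14, 17, 12, 5, 6, 0, 2, 9, 10, 11, 13, 8, 4, 3, 16, 7]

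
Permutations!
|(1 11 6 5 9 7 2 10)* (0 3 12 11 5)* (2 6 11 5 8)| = 28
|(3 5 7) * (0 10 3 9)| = 6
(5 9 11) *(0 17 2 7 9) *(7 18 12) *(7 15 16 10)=(0 17 2 18 12 15 16 10 7 9 11 5)=[17, 1, 18, 3, 4, 0, 6, 9, 8, 11, 7, 5, 15, 13, 14, 16, 10, 2, 12]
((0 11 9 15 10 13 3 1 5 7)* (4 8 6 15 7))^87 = (0 7 9 11)(1 10 8)(3 15 4)(5 13 6) = [7, 10, 2, 15, 3, 13, 5, 9, 1, 11, 8, 0, 12, 6, 14, 4]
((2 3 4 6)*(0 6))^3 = (0 3 6 4 2) = [3, 1, 0, 6, 2, 5, 4]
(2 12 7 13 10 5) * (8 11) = [0, 1, 12, 3, 4, 2, 6, 13, 11, 9, 5, 8, 7, 10] = (2 12 7 13 10 5)(8 11)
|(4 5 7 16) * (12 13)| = 4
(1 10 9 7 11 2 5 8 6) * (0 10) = [10, 0, 5, 3, 4, 8, 1, 11, 6, 7, 9, 2] = (0 10 9 7 11 2 5 8 6 1)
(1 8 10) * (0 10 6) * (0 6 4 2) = (0 10 1 8 4 2) = [10, 8, 0, 3, 2, 5, 6, 7, 4, 9, 1]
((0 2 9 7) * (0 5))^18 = [7, 1, 5, 3, 4, 9, 6, 2, 8, 0] = (0 7 2 5 9)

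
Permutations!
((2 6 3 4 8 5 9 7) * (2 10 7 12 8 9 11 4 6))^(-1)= [0, 1, 2, 6, 11, 8, 3, 10, 12, 4, 7, 5, 9]= (3 6)(4 11 5 8 12 9)(7 10)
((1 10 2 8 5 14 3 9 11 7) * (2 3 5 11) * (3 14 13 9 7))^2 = [0, 14, 11, 1, 4, 9, 6, 10, 3, 8, 5, 7, 12, 2, 13] = (1 14 13 2 11 7 10 5 9 8 3)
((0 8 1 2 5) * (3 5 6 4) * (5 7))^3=(0 2 3)(1 4 5)(6 7 8)=[2, 4, 3, 0, 5, 1, 7, 8, 6]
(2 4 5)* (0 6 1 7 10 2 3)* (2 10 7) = (10)(0 6 1 2 4 5 3) = [6, 2, 4, 0, 5, 3, 1, 7, 8, 9, 10]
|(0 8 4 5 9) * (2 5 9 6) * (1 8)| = |(0 1 8 4 9)(2 5 6)| = 15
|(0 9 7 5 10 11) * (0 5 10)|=|(0 9 7 10 11 5)|=6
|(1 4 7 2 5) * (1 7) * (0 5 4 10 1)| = |(0 5 7 2 4)(1 10)| = 10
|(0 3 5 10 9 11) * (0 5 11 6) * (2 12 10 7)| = |(0 3 11 5 7 2 12 10 9 6)| = 10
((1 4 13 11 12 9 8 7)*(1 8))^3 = (1 11)(4 12)(7 8)(9 13) = [0, 11, 2, 3, 12, 5, 6, 8, 7, 13, 10, 1, 4, 9]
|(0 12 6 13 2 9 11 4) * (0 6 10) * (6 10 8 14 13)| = |(0 12 8 14 13 2 9 11 4 10)| = 10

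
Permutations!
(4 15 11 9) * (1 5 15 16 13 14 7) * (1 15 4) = (1 5 4 16 13 14 7 15 11 9) = [0, 5, 2, 3, 16, 4, 6, 15, 8, 1, 10, 9, 12, 14, 7, 11, 13]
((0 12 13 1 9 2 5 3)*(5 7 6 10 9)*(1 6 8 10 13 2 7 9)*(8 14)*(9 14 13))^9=(14)(6 9 7 13)=[0, 1, 2, 3, 4, 5, 9, 13, 8, 7, 10, 11, 12, 6, 14]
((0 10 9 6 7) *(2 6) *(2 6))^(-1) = (0 7 6 9 10) = [7, 1, 2, 3, 4, 5, 9, 6, 8, 10, 0]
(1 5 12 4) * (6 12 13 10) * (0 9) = (0 9)(1 5 13 10 6 12 4) = [9, 5, 2, 3, 1, 13, 12, 7, 8, 0, 6, 11, 4, 10]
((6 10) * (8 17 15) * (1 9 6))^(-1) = (1 10 6 9)(8 15 17) = [0, 10, 2, 3, 4, 5, 9, 7, 15, 1, 6, 11, 12, 13, 14, 17, 16, 8]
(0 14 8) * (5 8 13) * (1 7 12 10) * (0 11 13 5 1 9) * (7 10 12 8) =(0 14 5 7 8 11 13 1 10 9) =[14, 10, 2, 3, 4, 7, 6, 8, 11, 0, 9, 13, 12, 1, 5]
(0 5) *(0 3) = (0 5 3) = [5, 1, 2, 0, 4, 3]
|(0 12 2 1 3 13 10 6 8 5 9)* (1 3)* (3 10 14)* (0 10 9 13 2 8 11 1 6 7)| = |(0 12 8 5 13 14 3 2 9 10 7)(1 6 11)| = 33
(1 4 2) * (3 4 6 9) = [0, 6, 1, 4, 2, 5, 9, 7, 8, 3] = (1 6 9 3 4 2)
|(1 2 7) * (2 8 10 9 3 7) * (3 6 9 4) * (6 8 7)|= 6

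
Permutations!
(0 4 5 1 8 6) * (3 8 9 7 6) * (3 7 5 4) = (0 3 8 7 6)(1 9 5) = [3, 9, 2, 8, 4, 1, 0, 6, 7, 5]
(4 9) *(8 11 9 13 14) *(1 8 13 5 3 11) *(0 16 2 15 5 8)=(0 16 2 15 5 3 11 9 4 8 1)(13 14)=[16, 0, 15, 11, 8, 3, 6, 7, 1, 4, 10, 9, 12, 14, 13, 5, 2]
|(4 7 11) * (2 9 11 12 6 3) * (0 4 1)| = 10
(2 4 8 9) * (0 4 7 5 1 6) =(0 4 8 9 2 7 5 1 6) =[4, 6, 7, 3, 8, 1, 0, 5, 9, 2]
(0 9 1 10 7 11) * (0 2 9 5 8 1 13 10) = (0 5 8 1)(2 9 13 10 7 11) = [5, 0, 9, 3, 4, 8, 6, 11, 1, 13, 7, 2, 12, 10]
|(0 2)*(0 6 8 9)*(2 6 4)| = 4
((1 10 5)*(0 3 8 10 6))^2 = (0 8 5 6 3 10 1) = [8, 0, 2, 10, 4, 6, 3, 7, 5, 9, 1]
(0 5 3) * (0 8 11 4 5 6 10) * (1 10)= [6, 10, 2, 8, 5, 3, 1, 7, 11, 9, 0, 4]= (0 6 1 10)(3 8 11 4 5)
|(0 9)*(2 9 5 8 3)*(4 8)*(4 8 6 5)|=8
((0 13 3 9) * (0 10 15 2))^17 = (0 9 2 3 15 13 10) = [9, 1, 3, 15, 4, 5, 6, 7, 8, 2, 0, 11, 12, 10, 14, 13]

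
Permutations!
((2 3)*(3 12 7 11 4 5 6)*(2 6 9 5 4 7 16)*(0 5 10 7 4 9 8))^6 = (16)(4 9 10 7 11) = [0, 1, 2, 3, 9, 5, 6, 11, 8, 10, 7, 4, 12, 13, 14, 15, 16]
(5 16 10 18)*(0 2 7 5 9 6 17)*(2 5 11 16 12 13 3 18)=(0 5 12 13 3 18 9 6 17)(2 7 11 16 10)=[5, 1, 7, 18, 4, 12, 17, 11, 8, 6, 2, 16, 13, 3, 14, 15, 10, 0, 9]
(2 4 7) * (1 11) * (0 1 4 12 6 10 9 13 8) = (0 1 11 4 7 2 12 6 10 9 13 8) = [1, 11, 12, 3, 7, 5, 10, 2, 0, 13, 9, 4, 6, 8]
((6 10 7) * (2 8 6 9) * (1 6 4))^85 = (1 2 10 4 9 6 8 7) = [0, 2, 10, 3, 9, 5, 8, 1, 7, 6, 4]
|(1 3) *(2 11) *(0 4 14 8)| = |(0 4 14 8)(1 3)(2 11)| = 4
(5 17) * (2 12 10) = (2 12 10)(5 17) = [0, 1, 12, 3, 4, 17, 6, 7, 8, 9, 2, 11, 10, 13, 14, 15, 16, 5]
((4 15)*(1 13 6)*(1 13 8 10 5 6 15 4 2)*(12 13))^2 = [0, 10, 8, 3, 4, 12, 13, 7, 5, 9, 6, 11, 15, 2, 14, 1] = (1 10 6 13 2 8 5 12 15)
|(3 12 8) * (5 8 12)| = 3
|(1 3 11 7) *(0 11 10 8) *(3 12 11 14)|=20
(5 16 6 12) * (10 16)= (5 10 16 6 12)= [0, 1, 2, 3, 4, 10, 12, 7, 8, 9, 16, 11, 5, 13, 14, 15, 6]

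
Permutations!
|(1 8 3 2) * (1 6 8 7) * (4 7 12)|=4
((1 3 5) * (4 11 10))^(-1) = (1 5 3)(4 10 11) = [0, 5, 2, 1, 10, 3, 6, 7, 8, 9, 11, 4]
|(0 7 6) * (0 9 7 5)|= 6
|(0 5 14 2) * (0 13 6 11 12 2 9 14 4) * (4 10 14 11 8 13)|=9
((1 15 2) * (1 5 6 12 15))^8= (2 12 5 15 6)= [0, 1, 12, 3, 4, 15, 2, 7, 8, 9, 10, 11, 5, 13, 14, 6]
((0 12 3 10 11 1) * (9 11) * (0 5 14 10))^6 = (14) = [0, 1, 2, 3, 4, 5, 6, 7, 8, 9, 10, 11, 12, 13, 14]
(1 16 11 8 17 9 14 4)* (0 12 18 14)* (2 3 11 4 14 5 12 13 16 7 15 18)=(0 13 16 4 1 7 15 18 5 12 2 3 11 8 17 9)=[13, 7, 3, 11, 1, 12, 6, 15, 17, 0, 10, 8, 2, 16, 14, 18, 4, 9, 5]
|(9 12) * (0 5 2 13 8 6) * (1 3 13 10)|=18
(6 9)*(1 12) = (1 12)(6 9) = [0, 12, 2, 3, 4, 5, 9, 7, 8, 6, 10, 11, 1]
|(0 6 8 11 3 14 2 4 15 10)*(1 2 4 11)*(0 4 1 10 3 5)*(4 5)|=|(0 6 8 10 5)(1 2 11 4 15 3 14)|=35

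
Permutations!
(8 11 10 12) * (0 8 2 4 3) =[8, 1, 4, 0, 3, 5, 6, 7, 11, 9, 12, 10, 2] =(0 8 11 10 12 2 4 3)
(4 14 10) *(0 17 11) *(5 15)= (0 17 11)(4 14 10)(5 15)= [17, 1, 2, 3, 14, 15, 6, 7, 8, 9, 4, 0, 12, 13, 10, 5, 16, 11]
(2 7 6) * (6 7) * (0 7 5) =(0 7 5)(2 6) =[7, 1, 6, 3, 4, 0, 2, 5]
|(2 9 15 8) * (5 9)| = 5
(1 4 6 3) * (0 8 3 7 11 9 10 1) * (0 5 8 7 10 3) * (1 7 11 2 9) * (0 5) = (0 11 1 4 6 10 7 2 9 3)(5 8) = [11, 4, 9, 0, 6, 8, 10, 2, 5, 3, 7, 1]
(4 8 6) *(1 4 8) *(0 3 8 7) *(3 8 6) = (0 8 3 6 7)(1 4) = [8, 4, 2, 6, 1, 5, 7, 0, 3]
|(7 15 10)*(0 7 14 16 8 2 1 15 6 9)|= |(0 7 6 9)(1 15 10 14 16 8 2)|= 28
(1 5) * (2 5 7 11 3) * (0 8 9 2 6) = (0 8 9 2 5 1 7 11 3 6) = [8, 7, 5, 6, 4, 1, 0, 11, 9, 2, 10, 3]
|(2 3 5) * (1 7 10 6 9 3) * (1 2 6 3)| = |(1 7 10 3 5 6 9)| = 7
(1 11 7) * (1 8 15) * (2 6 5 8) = (1 11 7 2 6 5 8 15) = [0, 11, 6, 3, 4, 8, 5, 2, 15, 9, 10, 7, 12, 13, 14, 1]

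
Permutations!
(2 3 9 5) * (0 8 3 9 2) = (0 8 3 2 9 5) = [8, 1, 9, 2, 4, 0, 6, 7, 3, 5]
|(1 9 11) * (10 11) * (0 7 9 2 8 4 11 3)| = 5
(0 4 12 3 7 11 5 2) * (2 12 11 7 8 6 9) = [4, 1, 0, 8, 11, 12, 9, 7, 6, 2, 10, 5, 3] = (0 4 11 5 12 3 8 6 9 2)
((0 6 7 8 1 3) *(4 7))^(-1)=(0 3 1 8 7 4 6)=[3, 8, 2, 1, 6, 5, 0, 4, 7]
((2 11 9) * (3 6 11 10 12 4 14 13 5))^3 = (2 4 5 11 10 14 3 9 12 13 6) = [0, 1, 4, 9, 5, 11, 2, 7, 8, 12, 14, 10, 13, 6, 3]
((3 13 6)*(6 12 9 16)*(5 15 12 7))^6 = [0, 1, 2, 9, 4, 3, 12, 6, 8, 5, 10, 11, 7, 16, 14, 13, 15] = (3 9 5)(6 12 7)(13 16 15)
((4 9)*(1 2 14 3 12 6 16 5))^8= (16)= [0, 1, 2, 3, 4, 5, 6, 7, 8, 9, 10, 11, 12, 13, 14, 15, 16]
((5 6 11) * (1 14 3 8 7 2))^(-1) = (1 2 7 8 3 14)(5 11 6) = [0, 2, 7, 14, 4, 11, 5, 8, 3, 9, 10, 6, 12, 13, 1]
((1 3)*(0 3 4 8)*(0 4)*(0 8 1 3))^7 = (1 8 4) = [0, 8, 2, 3, 1, 5, 6, 7, 4]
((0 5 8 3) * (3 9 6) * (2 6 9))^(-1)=[3, 1, 8, 6, 4, 0, 2, 7, 5, 9]=(9)(0 3 6 2 8 5)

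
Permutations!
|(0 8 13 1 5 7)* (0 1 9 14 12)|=|(0 8 13 9 14 12)(1 5 7)|=6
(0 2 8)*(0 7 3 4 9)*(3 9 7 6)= (0 2 8 6 3 4 7 9)= [2, 1, 8, 4, 7, 5, 3, 9, 6, 0]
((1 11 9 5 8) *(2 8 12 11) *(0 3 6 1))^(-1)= (0 8 2 1 6 3)(5 9 11 12)= [8, 6, 1, 0, 4, 9, 3, 7, 2, 11, 10, 12, 5]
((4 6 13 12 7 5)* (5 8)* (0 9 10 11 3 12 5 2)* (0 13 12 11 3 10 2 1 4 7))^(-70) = [1, 13, 6, 10, 5, 0, 7, 9, 2, 4, 11, 3, 8, 12] = (0 1 13 12 8 2 6 7 9 4 5)(3 10 11)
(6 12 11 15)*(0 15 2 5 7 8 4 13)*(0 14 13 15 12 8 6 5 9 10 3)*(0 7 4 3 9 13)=(0 12 11 2 13 14)(3 7 6 8)(4 15 5)(9 10)=[12, 1, 13, 7, 15, 4, 8, 6, 3, 10, 9, 2, 11, 14, 0, 5]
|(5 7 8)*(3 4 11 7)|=|(3 4 11 7 8 5)|=6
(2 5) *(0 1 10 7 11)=[1, 10, 5, 3, 4, 2, 6, 11, 8, 9, 7, 0]=(0 1 10 7 11)(2 5)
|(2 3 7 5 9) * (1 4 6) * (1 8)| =20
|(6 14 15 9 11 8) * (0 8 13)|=|(0 8 6 14 15 9 11 13)|=8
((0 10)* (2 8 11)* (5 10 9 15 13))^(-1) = (0 10 5 13 15 9)(2 11 8) = [10, 1, 11, 3, 4, 13, 6, 7, 2, 0, 5, 8, 12, 15, 14, 9]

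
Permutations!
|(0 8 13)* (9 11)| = 6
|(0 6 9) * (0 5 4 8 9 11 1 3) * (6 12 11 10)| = 20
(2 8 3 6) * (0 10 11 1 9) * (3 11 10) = [3, 9, 8, 6, 4, 5, 2, 7, 11, 0, 10, 1] = (0 3 6 2 8 11 1 9)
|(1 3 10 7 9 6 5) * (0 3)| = |(0 3 10 7 9 6 5 1)| = 8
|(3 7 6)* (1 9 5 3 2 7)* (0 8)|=|(0 8)(1 9 5 3)(2 7 6)|=12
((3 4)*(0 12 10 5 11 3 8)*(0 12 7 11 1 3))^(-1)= (0 11 7)(1 5 10 12 8 4 3)= [11, 5, 2, 1, 3, 10, 6, 0, 4, 9, 12, 7, 8]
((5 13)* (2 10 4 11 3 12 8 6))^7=(2 6 8 12 3 11 4 10)(5 13)=[0, 1, 6, 11, 10, 13, 8, 7, 12, 9, 2, 4, 3, 5]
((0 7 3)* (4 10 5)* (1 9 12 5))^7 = (0 7 3)(1 9 12 5 4 10) = [7, 9, 2, 0, 10, 4, 6, 3, 8, 12, 1, 11, 5]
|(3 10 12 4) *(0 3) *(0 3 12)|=|(0 12 4 3 10)|=5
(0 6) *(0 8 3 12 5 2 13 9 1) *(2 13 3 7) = [6, 0, 3, 12, 4, 13, 8, 2, 7, 1, 10, 11, 5, 9] = (0 6 8 7 2 3 12 5 13 9 1)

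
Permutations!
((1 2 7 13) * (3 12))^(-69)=(1 13 7 2)(3 12)=[0, 13, 1, 12, 4, 5, 6, 2, 8, 9, 10, 11, 3, 7]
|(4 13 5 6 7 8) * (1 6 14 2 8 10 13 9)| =|(1 6 7 10 13 5 14 2 8 4 9)| =11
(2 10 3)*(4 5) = (2 10 3)(4 5) = [0, 1, 10, 2, 5, 4, 6, 7, 8, 9, 3]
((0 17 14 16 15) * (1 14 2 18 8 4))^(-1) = (0 15 16 14 1 4 8 18 2 17) = [15, 4, 17, 3, 8, 5, 6, 7, 18, 9, 10, 11, 12, 13, 1, 16, 14, 0, 2]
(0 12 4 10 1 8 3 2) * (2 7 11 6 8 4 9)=(0 12 9 2)(1 4 10)(3 7 11 6 8)=[12, 4, 0, 7, 10, 5, 8, 11, 3, 2, 1, 6, 9]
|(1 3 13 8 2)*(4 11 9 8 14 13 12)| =|(1 3 12 4 11 9 8 2)(13 14)| =8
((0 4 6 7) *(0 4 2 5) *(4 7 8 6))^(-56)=(8)(0 2 5)=[2, 1, 5, 3, 4, 0, 6, 7, 8]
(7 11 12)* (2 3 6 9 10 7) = (2 3 6 9 10 7 11 12) = [0, 1, 3, 6, 4, 5, 9, 11, 8, 10, 7, 12, 2]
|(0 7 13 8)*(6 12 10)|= |(0 7 13 8)(6 12 10)|= 12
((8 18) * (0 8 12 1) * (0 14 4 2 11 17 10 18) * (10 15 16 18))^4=(1 11 18 4 15)(2 16 14 17 12)=[0, 11, 16, 3, 15, 5, 6, 7, 8, 9, 10, 18, 2, 13, 17, 1, 14, 12, 4]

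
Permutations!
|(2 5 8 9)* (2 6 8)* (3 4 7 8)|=|(2 5)(3 4 7 8 9 6)|=6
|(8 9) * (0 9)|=|(0 9 8)|=3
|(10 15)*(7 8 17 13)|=|(7 8 17 13)(10 15)|=4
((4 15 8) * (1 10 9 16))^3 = [0, 16, 2, 3, 4, 5, 6, 7, 8, 10, 1, 11, 12, 13, 14, 15, 9] = (1 16 9 10)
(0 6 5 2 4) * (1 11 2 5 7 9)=(0 6 7 9 1 11 2 4)=[6, 11, 4, 3, 0, 5, 7, 9, 8, 1, 10, 2]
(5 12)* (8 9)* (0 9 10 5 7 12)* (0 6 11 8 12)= [9, 1, 2, 3, 4, 6, 11, 0, 10, 12, 5, 8, 7]= (0 9 12 7)(5 6 11 8 10)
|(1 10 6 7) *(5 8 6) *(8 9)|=|(1 10 5 9 8 6 7)|=7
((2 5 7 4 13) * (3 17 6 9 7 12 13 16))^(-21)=(17)(2 13 12 5)=[0, 1, 13, 3, 4, 2, 6, 7, 8, 9, 10, 11, 5, 12, 14, 15, 16, 17]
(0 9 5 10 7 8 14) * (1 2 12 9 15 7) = (0 15 7 8 14)(1 2 12 9 5 10) = [15, 2, 12, 3, 4, 10, 6, 8, 14, 5, 1, 11, 9, 13, 0, 7]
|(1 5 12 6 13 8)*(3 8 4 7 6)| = |(1 5 12 3 8)(4 7 6 13)| = 20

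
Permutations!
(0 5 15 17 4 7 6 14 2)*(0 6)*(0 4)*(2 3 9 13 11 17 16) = (0 5 15 16 2 6 14 3 9 13 11 17)(4 7) = [5, 1, 6, 9, 7, 15, 14, 4, 8, 13, 10, 17, 12, 11, 3, 16, 2, 0]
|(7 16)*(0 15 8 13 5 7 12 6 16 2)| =21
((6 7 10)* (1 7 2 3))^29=(1 3 2 6 10 7)=[0, 3, 6, 2, 4, 5, 10, 1, 8, 9, 7]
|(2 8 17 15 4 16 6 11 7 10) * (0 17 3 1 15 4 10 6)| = |(0 17 4 16)(1 15 10 2 8 3)(6 11 7)| = 12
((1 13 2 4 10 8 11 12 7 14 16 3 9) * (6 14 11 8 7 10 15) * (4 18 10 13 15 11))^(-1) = (1 9 3 16 14 6 15)(2 13 12 11 4 7 10 18) = [0, 9, 13, 16, 7, 5, 15, 10, 8, 3, 18, 4, 11, 12, 6, 1, 14, 17, 2]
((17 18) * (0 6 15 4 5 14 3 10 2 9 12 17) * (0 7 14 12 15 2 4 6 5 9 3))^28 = (18) = [0, 1, 2, 3, 4, 5, 6, 7, 8, 9, 10, 11, 12, 13, 14, 15, 16, 17, 18]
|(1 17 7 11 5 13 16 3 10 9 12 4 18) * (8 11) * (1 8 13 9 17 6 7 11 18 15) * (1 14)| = 30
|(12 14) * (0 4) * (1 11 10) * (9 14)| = |(0 4)(1 11 10)(9 14 12)| = 6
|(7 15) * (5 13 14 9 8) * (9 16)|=|(5 13 14 16 9 8)(7 15)|=6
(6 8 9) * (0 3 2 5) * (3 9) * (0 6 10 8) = [9, 1, 5, 2, 4, 6, 0, 7, 3, 10, 8] = (0 9 10 8 3 2 5 6)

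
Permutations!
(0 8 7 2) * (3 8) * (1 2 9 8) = [3, 2, 0, 1, 4, 5, 6, 9, 7, 8] = (0 3 1 2)(7 9 8)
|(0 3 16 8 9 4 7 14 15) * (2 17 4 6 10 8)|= |(0 3 16 2 17 4 7 14 15)(6 10 8 9)|= 36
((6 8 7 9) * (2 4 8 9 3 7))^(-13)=(2 8 4)(3 7)(6 9)=[0, 1, 8, 7, 2, 5, 9, 3, 4, 6]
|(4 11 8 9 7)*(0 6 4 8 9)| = 7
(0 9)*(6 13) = (0 9)(6 13) = [9, 1, 2, 3, 4, 5, 13, 7, 8, 0, 10, 11, 12, 6]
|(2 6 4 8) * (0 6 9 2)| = |(0 6 4 8)(2 9)| = 4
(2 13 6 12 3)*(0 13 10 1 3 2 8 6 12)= (0 13 12 2 10 1 3 8 6)= [13, 3, 10, 8, 4, 5, 0, 7, 6, 9, 1, 11, 2, 12]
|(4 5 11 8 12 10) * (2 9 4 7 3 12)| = 12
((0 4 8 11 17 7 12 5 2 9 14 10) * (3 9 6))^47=(0 7 3 4 12 9 8 5 14 11 2 10 17 6)=[7, 1, 10, 4, 12, 14, 0, 3, 5, 8, 17, 2, 9, 13, 11, 15, 16, 6]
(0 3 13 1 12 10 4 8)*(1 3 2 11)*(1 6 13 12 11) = [2, 11, 1, 12, 8, 5, 13, 7, 0, 9, 4, 6, 10, 3] = (0 2 1 11 6 13 3 12 10 4 8)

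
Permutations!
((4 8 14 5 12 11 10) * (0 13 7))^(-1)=(0 7 13)(4 10 11 12 5 14 8)=[7, 1, 2, 3, 10, 14, 6, 13, 4, 9, 11, 12, 5, 0, 8]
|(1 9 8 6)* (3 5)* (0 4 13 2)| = |(0 4 13 2)(1 9 8 6)(3 5)| = 4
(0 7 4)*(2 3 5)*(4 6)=(0 7 6 4)(2 3 5)=[7, 1, 3, 5, 0, 2, 4, 6]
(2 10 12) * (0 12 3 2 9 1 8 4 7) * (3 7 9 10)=(0 12 10 7)(1 8 4 9)(2 3)=[12, 8, 3, 2, 9, 5, 6, 0, 4, 1, 7, 11, 10]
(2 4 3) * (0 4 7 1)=[4, 0, 7, 2, 3, 5, 6, 1]=(0 4 3 2 7 1)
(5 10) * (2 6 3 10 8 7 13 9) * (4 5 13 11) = (2 6 3 10 13 9)(4 5 8 7 11) = [0, 1, 6, 10, 5, 8, 3, 11, 7, 2, 13, 4, 12, 9]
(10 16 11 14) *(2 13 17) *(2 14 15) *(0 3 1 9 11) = [3, 9, 13, 1, 4, 5, 6, 7, 8, 11, 16, 15, 12, 17, 10, 2, 0, 14] = (0 3 1 9 11 15 2 13 17 14 10 16)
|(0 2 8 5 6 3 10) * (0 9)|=|(0 2 8 5 6 3 10 9)|=8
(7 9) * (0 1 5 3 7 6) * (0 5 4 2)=(0 1 4 2)(3 7 9 6 5)=[1, 4, 0, 7, 2, 3, 5, 9, 8, 6]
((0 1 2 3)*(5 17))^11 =(0 3 2 1)(5 17) =[3, 0, 1, 2, 4, 17, 6, 7, 8, 9, 10, 11, 12, 13, 14, 15, 16, 5]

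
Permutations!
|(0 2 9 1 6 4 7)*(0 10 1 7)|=8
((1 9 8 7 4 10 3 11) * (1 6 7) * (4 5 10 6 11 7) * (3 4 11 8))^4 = (1 5 11 3 4)(6 9 10 8 7) = [0, 5, 2, 4, 1, 11, 9, 6, 7, 10, 8, 3]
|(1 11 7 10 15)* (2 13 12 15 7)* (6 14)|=|(1 11 2 13 12 15)(6 14)(7 10)|=6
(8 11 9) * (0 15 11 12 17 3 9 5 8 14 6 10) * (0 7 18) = (0 15 11 5 8 12 17 3 9 14 6 10 7 18) = [15, 1, 2, 9, 4, 8, 10, 18, 12, 14, 7, 5, 17, 13, 6, 11, 16, 3, 0]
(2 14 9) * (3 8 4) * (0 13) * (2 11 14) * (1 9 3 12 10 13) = (0 1 9 11 14 3 8 4 12 10 13) = [1, 9, 2, 8, 12, 5, 6, 7, 4, 11, 13, 14, 10, 0, 3]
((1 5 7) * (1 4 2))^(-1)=(1 2 4 7 5)=[0, 2, 4, 3, 7, 1, 6, 5]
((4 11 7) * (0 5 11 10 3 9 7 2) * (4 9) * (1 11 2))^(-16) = (11)(0 2 5)(3 10 4) = [2, 1, 5, 10, 3, 0, 6, 7, 8, 9, 4, 11]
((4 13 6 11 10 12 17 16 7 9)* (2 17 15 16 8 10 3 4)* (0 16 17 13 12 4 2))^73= [16, 1, 11, 6, 12, 5, 2, 9, 10, 0, 4, 13, 15, 3, 14, 17, 7, 8]= (0 16 7 9)(2 11 13 3 6)(4 12 15 17 8 10)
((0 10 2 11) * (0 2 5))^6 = (11) = [0, 1, 2, 3, 4, 5, 6, 7, 8, 9, 10, 11]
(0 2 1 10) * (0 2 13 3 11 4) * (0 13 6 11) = [6, 10, 1, 0, 13, 5, 11, 7, 8, 9, 2, 4, 12, 3] = (0 6 11 4 13 3)(1 10 2)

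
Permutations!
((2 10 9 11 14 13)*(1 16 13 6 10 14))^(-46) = (1 11 9 10 6 14 2 13 16) = [0, 11, 13, 3, 4, 5, 14, 7, 8, 10, 6, 9, 12, 16, 2, 15, 1]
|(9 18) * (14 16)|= |(9 18)(14 16)|= 2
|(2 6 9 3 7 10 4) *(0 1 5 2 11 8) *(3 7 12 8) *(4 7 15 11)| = 22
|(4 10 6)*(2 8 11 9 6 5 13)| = 9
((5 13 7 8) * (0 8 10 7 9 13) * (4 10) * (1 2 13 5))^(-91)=(13)(4 7 10)=[0, 1, 2, 3, 7, 5, 6, 10, 8, 9, 4, 11, 12, 13]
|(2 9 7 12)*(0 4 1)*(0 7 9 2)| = 5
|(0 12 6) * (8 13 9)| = 3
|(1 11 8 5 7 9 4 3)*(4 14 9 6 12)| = |(1 11 8 5 7 6 12 4 3)(9 14)| = 18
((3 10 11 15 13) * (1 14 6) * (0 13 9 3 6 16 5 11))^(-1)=(0 10 3 9 15 11 5 16 14 1 6 13)=[10, 6, 2, 9, 4, 16, 13, 7, 8, 15, 3, 5, 12, 0, 1, 11, 14]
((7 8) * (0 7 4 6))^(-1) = (0 6 4 8 7) = [6, 1, 2, 3, 8, 5, 4, 0, 7]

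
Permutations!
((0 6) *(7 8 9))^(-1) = (0 6)(7 9 8) = [6, 1, 2, 3, 4, 5, 0, 9, 7, 8]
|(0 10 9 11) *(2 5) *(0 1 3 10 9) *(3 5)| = |(0 9 11 1 5 2 3 10)| = 8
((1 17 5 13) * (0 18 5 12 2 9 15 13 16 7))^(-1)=(0 7 16 5 18)(1 13 15 9 2 12 17)=[7, 13, 12, 3, 4, 18, 6, 16, 8, 2, 10, 11, 17, 15, 14, 9, 5, 1, 0]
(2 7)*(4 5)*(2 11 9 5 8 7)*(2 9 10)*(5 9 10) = (2 10)(4 8 7 11 5) = [0, 1, 10, 3, 8, 4, 6, 11, 7, 9, 2, 5]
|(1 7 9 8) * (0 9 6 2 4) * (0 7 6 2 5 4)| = |(0 9 8 1 6 5 4 7 2)| = 9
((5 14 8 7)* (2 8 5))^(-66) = (14) = [0, 1, 2, 3, 4, 5, 6, 7, 8, 9, 10, 11, 12, 13, 14]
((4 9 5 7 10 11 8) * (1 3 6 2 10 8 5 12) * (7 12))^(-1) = (1 12 5 11 10 2 6 3)(4 8 7 9) = [0, 12, 6, 1, 8, 11, 3, 9, 7, 4, 2, 10, 5]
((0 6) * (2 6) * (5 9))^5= [6, 1, 0, 3, 4, 9, 2, 7, 8, 5]= (0 6 2)(5 9)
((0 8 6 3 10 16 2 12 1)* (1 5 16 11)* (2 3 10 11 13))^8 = (0 16 13)(1 5 10)(2 8 3)(6 11 12) = [16, 5, 8, 2, 4, 10, 11, 7, 3, 9, 1, 12, 6, 0, 14, 15, 13]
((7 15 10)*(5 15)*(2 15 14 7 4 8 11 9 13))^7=(2 13 9 11 8 4 10 15)(5 14 7)=[0, 1, 13, 3, 10, 14, 6, 5, 4, 11, 15, 8, 12, 9, 7, 2]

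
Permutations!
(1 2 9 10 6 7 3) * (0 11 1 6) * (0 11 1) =(0 1 2 9 10 11)(3 6 7) =[1, 2, 9, 6, 4, 5, 7, 3, 8, 10, 11, 0]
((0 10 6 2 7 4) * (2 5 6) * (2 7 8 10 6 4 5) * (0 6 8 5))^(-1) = (0 7 10 8)(2 6 4 5) = [7, 1, 6, 3, 5, 2, 4, 10, 0, 9, 8]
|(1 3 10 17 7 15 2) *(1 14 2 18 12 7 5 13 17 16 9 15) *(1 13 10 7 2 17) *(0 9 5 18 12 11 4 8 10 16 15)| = |(0 9)(1 3 7 13)(2 14 17 18 11 4 8 10 15 12)(5 16)| = 20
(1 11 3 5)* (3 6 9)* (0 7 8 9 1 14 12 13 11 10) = (0 7 8 9 3 5 14 12 13 11 6 1 10) = [7, 10, 2, 5, 4, 14, 1, 8, 9, 3, 0, 6, 13, 11, 12]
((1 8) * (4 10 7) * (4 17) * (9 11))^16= (17)= [0, 1, 2, 3, 4, 5, 6, 7, 8, 9, 10, 11, 12, 13, 14, 15, 16, 17]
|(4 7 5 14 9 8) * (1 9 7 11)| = |(1 9 8 4 11)(5 14 7)| = 15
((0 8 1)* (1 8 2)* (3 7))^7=(8)(0 2 1)(3 7)=[2, 0, 1, 7, 4, 5, 6, 3, 8]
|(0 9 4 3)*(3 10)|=5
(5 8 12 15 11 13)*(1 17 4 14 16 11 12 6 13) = [0, 17, 2, 3, 14, 8, 13, 7, 6, 9, 10, 1, 15, 5, 16, 12, 11, 4] = (1 17 4 14 16 11)(5 8 6 13)(12 15)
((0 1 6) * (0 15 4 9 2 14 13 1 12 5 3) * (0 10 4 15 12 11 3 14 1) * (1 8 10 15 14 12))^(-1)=(0 13 14 15 3 11)(1 6)(2 9 4 10 8)(5 12)=[13, 6, 9, 11, 10, 12, 1, 7, 2, 4, 8, 0, 5, 14, 15, 3]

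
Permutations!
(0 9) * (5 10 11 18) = (0 9)(5 10 11 18) = [9, 1, 2, 3, 4, 10, 6, 7, 8, 0, 11, 18, 12, 13, 14, 15, 16, 17, 5]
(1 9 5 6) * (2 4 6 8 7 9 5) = [0, 5, 4, 3, 6, 8, 1, 9, 7, 2] = (1 5 8 7 9 2 4 6)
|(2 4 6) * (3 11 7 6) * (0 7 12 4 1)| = |(0 7 6 2 1)(3 11 12 4)| = 20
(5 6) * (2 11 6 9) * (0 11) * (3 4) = (0 11 6 5 9 2)(3 4) = [11, 1, 0, 4, 3, 9, 5, 7, 8, 2, 10, 6]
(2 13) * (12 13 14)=[0, 1, 14, 3, 4, 5, 6, 7, 8, 9, 10, 11, 13, 2, 12]=(2 14 12 13)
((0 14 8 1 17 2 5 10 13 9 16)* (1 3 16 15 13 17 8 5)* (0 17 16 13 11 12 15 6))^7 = (0 1 14 8 5 3 10 13 16 9 17 6 2)(11 12 15) = [1, 14, 0, 10, 4, 3, 2, 7, 5, 17, 13, 12, 15, 16, 8, 11, 9, 6]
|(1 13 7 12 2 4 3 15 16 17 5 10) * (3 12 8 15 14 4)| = 45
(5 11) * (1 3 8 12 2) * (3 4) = (1 4 3 8 12 2)(5 11) = [0, 4, 1, 8, 3, 11, 6, 7, 12, 9, 10, 5, 2]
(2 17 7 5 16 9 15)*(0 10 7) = [10, 1, 17, 3, 4, 16, 6, 5, 8, 15, 7, 11, 12, 13, 14, 2, 9, 0] = (0 10 7 5 16 9 15 2 17)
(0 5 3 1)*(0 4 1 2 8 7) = (0 5 3 2 8 7)(1 4) = [5, 4, 8, 2, 1, 3, 6, 0, 7]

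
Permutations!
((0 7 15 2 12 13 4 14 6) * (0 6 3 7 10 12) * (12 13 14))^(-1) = (0 2 15 7 3 14 12 4 13 10) = [2, 1, 15, 14, 13, 5, 6, 3, 8, 9, 0, 11, 4, 10, 12, 7]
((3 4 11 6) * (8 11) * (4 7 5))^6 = (3 6 11 8 4 5 7) = [0, 1, 2, 6, 5, 7, 11, 3, 4, 9, 10, 8]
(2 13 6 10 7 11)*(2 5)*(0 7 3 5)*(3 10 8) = (0 7 11)(2 13 6 8 3 5) = [7, 1, 13, 5, 4, 2, 8, 11, 3, 9, 10, 0, 12, 6]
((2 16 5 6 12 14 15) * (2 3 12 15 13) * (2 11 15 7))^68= (2 6 16 7 5)(3 14 11)(12 13 15)= [0, 1, 6, 14, 4, 2, 16, 5, 8, 9, 10, 3, 13, 15, 11, 12, 7]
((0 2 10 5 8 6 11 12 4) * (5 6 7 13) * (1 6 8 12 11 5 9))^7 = (0 1 10 5 7 4 9 2 6 8 12 13) = [1, 10, 6, 3, 9, 7, 8, 4, 12, 2, 5, 11, 13, 0]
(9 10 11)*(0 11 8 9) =(0 11)(8 9 10) =[11, 1, 2, 3, 4, 5, 6, 7, 9, 10, 8, 0]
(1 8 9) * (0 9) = (0 9 1 8) = [9, 8, 2, 3, 4, 5, 6, 7, 0, 1]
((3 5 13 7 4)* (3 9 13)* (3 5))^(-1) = (4 7 13 9) = [0, 1, 2, 3, 7, 5, 6, 13, 8, 4, 10, 11, 12, 9]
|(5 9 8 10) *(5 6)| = |(5 9 8 10 6)| = 5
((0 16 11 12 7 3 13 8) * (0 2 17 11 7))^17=(0 17 13 16 11 8 7 12 2 3)=[17, 1, 3, 0, 4, 5, 6, 12, 7, 9, 10, 8, 2, 16, 14, 15, 11, 13]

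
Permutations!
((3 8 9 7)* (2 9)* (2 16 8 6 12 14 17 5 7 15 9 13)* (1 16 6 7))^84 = (1 12)(5 6)(8 17)(14 16) = [0, 12, 2, 3, 4, 6, 5, 7, 17, 9, 10, 11, 1, 13, 16, 15, 14, 8]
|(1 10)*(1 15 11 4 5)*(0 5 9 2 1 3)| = |(0 5 3)(1 10 15 11 4 9 2)| = 21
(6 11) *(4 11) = (4 11 6) = [0, 1, 2, 3, 11, 5, 4, 7, 8, 9, 10, 6]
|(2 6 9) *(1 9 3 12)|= 6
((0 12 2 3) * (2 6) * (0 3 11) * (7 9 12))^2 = (0 9 6 11 7 12 2) = [9, 1, 0, 3, 4, 5, 11, 12, 8, 6, 10, 7, 2]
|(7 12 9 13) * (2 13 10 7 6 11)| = |(2 13 6 11)(7 12 9 10)| = 4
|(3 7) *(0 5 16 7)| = |(0 5 16 7 3)| = 5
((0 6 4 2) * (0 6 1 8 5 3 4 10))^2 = (0 8 3 2 10 1 5 4 6) = [8, 5, 10, 2, 6, 4, 0, 7, 3, 9, 1]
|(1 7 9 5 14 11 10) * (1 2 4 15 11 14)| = 20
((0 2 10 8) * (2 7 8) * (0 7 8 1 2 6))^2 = [7, 10, 6, 3, 4, 5, 8, 2, 1, 9, 0] = (0 7 2 6 8 1 10)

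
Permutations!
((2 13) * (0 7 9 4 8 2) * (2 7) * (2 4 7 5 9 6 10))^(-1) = (0 13 2 10 6 7 9 5 8 4) = [13, 1, 10, 3, 0, 8, 7, 9, 4, 5, 6, 11, 12, 2]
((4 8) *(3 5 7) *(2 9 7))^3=(2 3 9 5 7)(4 8)=[0, 1, 3, 9, 8, 7, 6, 2, 4, 5]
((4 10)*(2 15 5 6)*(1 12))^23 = (1 12)(2 6 5 15)(4 10) = [0, 12, 6, 3, 10, 15, 5, 7, 8, 9, 4, 11, 1, 13, 14, 2]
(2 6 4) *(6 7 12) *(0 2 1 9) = (0 2 7 12 6 4 1 9) = [2, 9, 7, 3, 1, 5, 4, 12, 8, 0, 10, 11, 6]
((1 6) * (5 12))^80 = (12) = [0, 1, 2, 3, 4, 5, 6, 7, 8, 9, 10, 11, 12]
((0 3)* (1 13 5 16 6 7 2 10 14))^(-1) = (0 3)(1 14 10 2 7 6 16 5 13) = [3, 14, 7, 0, 4, 13, 16, 6, 8, 9, 2, 11, 12, 1, 10, 15, 5]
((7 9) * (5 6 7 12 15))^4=[0, 1, 2, 3, 4, 12, 15, 5, 8, 6, 10, 11, 7, 13, 14, 9]=(5 12 7)(6 15 9)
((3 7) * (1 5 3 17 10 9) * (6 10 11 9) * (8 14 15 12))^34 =(1 9 11 17 7 3 5)(8 15)(12 14) =[0, 9, 2, 5, 4, 1, 6, 3, 15, 11, 10, 17, 14, 13, 12, 8, 16, 7]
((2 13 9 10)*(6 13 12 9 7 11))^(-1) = (2 10 9 12)(6 11 7 13) = [0, 1, 10, 3, 4, 5, 11, 13, 8, 12, 9, 7, 2, 6]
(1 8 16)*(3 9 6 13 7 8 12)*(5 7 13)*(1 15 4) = (1 12 3 9 6 5 7 8 16 15 4) = [0, 12, 2, 9, 1, 7, 5, 8, 16, 6, 10, 11, 3, 13, 14, 4, 15]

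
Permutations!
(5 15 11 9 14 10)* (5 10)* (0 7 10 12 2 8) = (0 7 10 12 2 8)(5 15 11 9 14) = [7, 1, 8, 3, 4, 15, 6, 10, 0, 14, 12, 9, 2, 13, 5, 11]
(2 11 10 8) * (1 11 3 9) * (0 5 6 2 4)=(0 5 6 2 3 9 1 11 10 8 4)=[5, 11, 3, 9, 0, 6, 2, 7, 4, 1, 8, 10]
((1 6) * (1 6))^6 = (6) = [0, 1, 2, 3, 4, 5, 6]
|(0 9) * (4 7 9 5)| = 5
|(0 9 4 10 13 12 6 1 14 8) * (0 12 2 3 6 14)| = 9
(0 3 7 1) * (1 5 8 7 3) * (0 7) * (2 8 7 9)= (0 1 9 2 8)(5 7)= [1, 9, 8, 3, 4, 7, 6, 5, 0, 2]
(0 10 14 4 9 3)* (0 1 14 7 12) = (0 10 7 12)(1 14 4 9 3) = [10, 14, 2, 1, 9, 5, 6, 12, 8, 3, 7, 11, 0, 13, 4]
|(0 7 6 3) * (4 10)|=4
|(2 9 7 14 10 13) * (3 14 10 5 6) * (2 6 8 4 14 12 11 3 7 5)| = |(2 9 5 8 4 14)(3 12 11)(6 7 10 13)| = 12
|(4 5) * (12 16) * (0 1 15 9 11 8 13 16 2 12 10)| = |(0 1 15 9 11 8 13 16 10)(2 12)(4 5)| = 18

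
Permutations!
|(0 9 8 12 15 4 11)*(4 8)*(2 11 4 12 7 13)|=|(0 9 12 15 8 7 13 2 11)|=9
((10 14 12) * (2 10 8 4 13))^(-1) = (2 13 4 8 12 14 10) = [0, 1, 13, 3, 8, 5, 6, 7, 12, 9, 2, 11, 14, 4, 10]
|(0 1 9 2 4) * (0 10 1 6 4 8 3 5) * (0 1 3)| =|(0 6 4 10 3 5 1 9 2 8)| =10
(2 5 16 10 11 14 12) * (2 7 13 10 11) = [0, 1, 5, 3, 4, 16, 6, 13, 8, 9, 2, 14, 7, 10, 12, 15, 11] = (2 5 16 11 14 12 7 13 10)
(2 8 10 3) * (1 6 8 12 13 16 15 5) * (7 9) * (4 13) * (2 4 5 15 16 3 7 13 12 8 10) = (16)(1 6 10 7 9 13 3 4 12 5)(2 8) = [0, 6, 8, 4, 12, 1, 10, 9, 2, 13, 7, 11, 5, 3, 14, 15, 16]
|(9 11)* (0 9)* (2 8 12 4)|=|(0 9 11)(2 8 12 4)|=12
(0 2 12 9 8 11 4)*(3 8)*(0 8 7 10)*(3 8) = [2, 1, 12, 7, 3, 5, 6, 10, 11, 8, 0, 4, 9] = (0 2 12 9 8 11 4 3 7 10)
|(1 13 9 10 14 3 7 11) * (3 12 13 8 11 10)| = 21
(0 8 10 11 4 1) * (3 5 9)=(0 8 10 11 4 1)(3 5 9)=[8, 0, 2, 5, 1, 9, 6, 7, 10, 3, 11, 4]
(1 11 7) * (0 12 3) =[12, 11, 2, 0, 4, 5, 6, 1, 8, 9, 10, 7, 3] =(0 12 3)(1 11 7)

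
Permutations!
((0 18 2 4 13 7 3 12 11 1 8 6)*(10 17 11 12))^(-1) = (0 6 8 1 11 17 10 3 7 13 4 2 18) = [6, 11, 18, 7, 2, 5, 8, 13, 1, 9, 3, 17, 12, 4, 14, 15, 16, 10, 0]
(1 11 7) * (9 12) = [0, 11, 2, 3, 4, 5, 6, 1, 8, 12, 10, 7, 9] = (1 11 7)(9 12)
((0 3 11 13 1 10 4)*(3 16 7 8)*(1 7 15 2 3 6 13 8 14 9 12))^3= (0 2 8 7 12 4 15 11 13 9 10 16 3 6 14 1)= [2, 0, 8, 6, 15, 5, 14, 12, 7, 10, 16, 13, 4, 9, 1, 11, 3]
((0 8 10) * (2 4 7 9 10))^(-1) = [10, 1, 8, 3, 2, 5, 6, 4, 0, 7, 9] = (0 10 9 7 4 2 8)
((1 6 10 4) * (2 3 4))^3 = (1 2)(3 6)(4 10) = [0, 2, 1, 6, 10, 5, 3, 7, 8, 9, 4]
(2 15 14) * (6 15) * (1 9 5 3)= (1 9 5 3)(2 6 15 14)= [0, 9, 6, 1, 4, 3, 15, 7, 8, 5, 10, 11, 12, 13, 2, 14]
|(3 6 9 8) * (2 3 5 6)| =|(2 3)(5 6 9 8)| =4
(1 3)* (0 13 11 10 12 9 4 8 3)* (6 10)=(0 13 11 6 10 12 9 4 8 3 1)=[13, 0, 2, 1, 8, 5, 10, 7, 3, 4, 12, 6, 9, 11]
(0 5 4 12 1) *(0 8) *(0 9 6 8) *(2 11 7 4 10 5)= [2, 0, 11, 3, 12, 10, 8, 4, 9, 6, 5, 7, 1]= (0 2 11 7 4 12 1)(5 10)(6 8 9)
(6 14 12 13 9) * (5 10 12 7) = (5 10 12 13 9 6 14 7) = [0, 1, 2, 3, 4, 10, 14, 5, 8, 6, 12, 11, 13, 9, 7]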